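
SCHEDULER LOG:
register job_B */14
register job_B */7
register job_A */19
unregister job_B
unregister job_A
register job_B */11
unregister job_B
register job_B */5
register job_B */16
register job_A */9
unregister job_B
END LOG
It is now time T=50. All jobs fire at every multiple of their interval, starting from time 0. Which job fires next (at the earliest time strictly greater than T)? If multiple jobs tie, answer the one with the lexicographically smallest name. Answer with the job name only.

Answer: job_A

Derivation:
Op 1: register job_B */14 -> active={job_B:*/14}
Op 2: register job_B */7 -> active={job_B:*/7}
Op 3: register job_A */19 -> active={job_A:*/19, job_B:*/7}
Op 4: unregister job_B -> active={job_A:*/19}
Op 5: unregister job_A -> active={}
Op 6: register job_B */11 -> active={job_B:*/11}
Op 7: unregister job_B -> active={}
Op 8: register job_B */5 -> active={job_B:*/5}
Op 9: register job_B */16 -> active={job_B:*/16}
Op 10: register job_A */9 -> active={job_A:*/9, job_B:*/16}
Op 11: unregister job_B -> active={job_A:*/9}
  job_A: interval 9, next fire after T=50 is 54
Earliest = 54, winner (lex tiebreak) = job_A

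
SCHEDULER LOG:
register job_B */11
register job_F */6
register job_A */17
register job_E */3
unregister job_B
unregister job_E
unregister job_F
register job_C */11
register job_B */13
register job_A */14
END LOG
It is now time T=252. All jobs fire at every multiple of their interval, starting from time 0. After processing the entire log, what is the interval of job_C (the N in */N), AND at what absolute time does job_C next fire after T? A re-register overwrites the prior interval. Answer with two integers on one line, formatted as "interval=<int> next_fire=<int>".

Op 1: register job_B */11 -> active={job_B:*/11}
Op 2: register job_F */6 -> active={job_B:*/11, job_F:*/6}
Op 3: register job_A */17 -> active={job_A:*/17, job_B:*/11, job_F:*/6}
Op 4: register job_E */3 -> active={job_A:*/17, job_B:*/11, job_E:*/3, job_F:*/6}
Op 5: unregister job_B -> active={job_A:*/17, job_E:*/3, job_F:*/6}
Op 6: unregister job_E -> active={job_A:*/17, job_F:*/6}
Op 7: unregister job_F -> active={job_A:*/17}
Op 8: register job_C */11 -> active={job_A:*/17, job_C:*/11}
Op 9: register job_B */13 -> active={job_A:*/17, job_B:*/13, job_C:*/11}
Op 10: register job_A */14 -> active={job_A:*/14, job_B:*/13, job_C:*/11}
Final interval of job_C = 11
Next fire of job_C after T=252: (252//11+1)*11 = 253

Answer: interval=11 next_fire=253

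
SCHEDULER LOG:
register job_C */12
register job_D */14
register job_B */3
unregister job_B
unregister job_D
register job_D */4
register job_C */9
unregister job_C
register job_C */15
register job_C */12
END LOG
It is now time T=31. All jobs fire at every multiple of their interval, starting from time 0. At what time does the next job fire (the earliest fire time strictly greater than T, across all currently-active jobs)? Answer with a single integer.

Answer: 32

Derivation:
Op 1: register job_C */12 -> active={job_C:*/12}
Op 2: register job_D */14 -> active={job_C:*/12, job_D:*/14}
Op 3: register job_B */3 -> active={job_B:*/3, job_C:*/12, job_D:*/14}
Op 4: unregister job_B -> active={job_C:*/12, job_D:*/14}
Op 5: unregister job_D -> active={job_C:*/12}
Op 6: register job_D */4 -> active={job_C:*/12, job_D:*/4}
Op 7: register job_C */9 -> active={job_C:*/9, job_D:*/4}
Op 8: unregister job_C -> active={job_D:*/4}
Op 9: register job_C */15 -> active={job_C:*/15, job_D:*/4}
Op 10: register job_C */12 -> active={job_C:*/12, job_D:*/4}
  job_C: interval 12, next fire after T=31 is 36
  job_D: interval 4, next fire after T=31 is 32
Earliest fire time = 32 (job job_D)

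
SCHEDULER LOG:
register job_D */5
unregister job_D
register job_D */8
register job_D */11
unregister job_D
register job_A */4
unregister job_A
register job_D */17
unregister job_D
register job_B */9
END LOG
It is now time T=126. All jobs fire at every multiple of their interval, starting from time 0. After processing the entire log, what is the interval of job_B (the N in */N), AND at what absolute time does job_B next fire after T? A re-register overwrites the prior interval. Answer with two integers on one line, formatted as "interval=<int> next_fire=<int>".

Op 1: register job_D */5 -> active={job_D:*/5}
Op 2: unregister job_D -> active={}
Op 3: register job_D */8 -> active={job_D:*/8}
Op 4: register job_D */11 -> active={job_D:*/11}
Op 5: unregister job_D -> active={}
Op 6: register job_A */4 -> active={job_A:*/4}
Op 7: unregister job_A -> active={}
Op 8: register job_D */17 -> active={job_D:*/17}
Op 9: unregister job_D -> active={}
Op 10: register job_B */9 -> active={job_B:*/9}
Final interval of job_B = 9
Next fire of job_B after T=126: (126//9+1)*9 = 135

Answer: interval=9 next_fire=135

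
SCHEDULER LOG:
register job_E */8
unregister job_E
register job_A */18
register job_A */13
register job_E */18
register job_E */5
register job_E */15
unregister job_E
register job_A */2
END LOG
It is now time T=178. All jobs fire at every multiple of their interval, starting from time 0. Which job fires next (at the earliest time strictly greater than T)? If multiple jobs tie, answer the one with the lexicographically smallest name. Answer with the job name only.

Op 1: register job_E */8 -> active={job_E:*/8}
Op 2: unregister job_E -> active={}
Op 3: register job_A */18 -> active={job_A:*/18}
Op 4: register job_A */13 -> active={job_A:*/13}
Op 5: register job_E */18 -> active={job_A:*/13, job_E:*/18}
Op 6: register job_E */5 -> active={job_A:*/13, job_E:*/5}
Op 7: register job_E */15 -> active={job_A:*/13, job_E:*/15}
Op 8: unregister job_E -> active={job_A:*/13}
Op 9: register job_A */2 -> active={job_A:*/2}
  job_A: interval 2, next fire after T=178 is 180
Earliest = 180, winner (lex tiebreak) = job_A

Answer: job_A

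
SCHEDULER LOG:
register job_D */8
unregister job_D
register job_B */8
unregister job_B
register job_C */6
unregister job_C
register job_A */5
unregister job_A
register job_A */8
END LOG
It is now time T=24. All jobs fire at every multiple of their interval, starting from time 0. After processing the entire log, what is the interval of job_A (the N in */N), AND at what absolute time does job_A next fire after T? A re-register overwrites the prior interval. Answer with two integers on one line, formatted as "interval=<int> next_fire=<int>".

Answer: interval=8 next_fire=32

Derivation:
Op 1: register job_D */8 -> active={job_D:*/8}
Op 2: unregister job_D -> active={}
Op 3: register job_B */8 -> active={job_B:*/8}
Op 4: unregister job_B -> active={}
Op 5: register job_C */6 -> active={job_C:*/6}
Op 6: unregister job_C -> active={}
Op 7: register job_A */5 -> active={job_A:*/5}
Op 8: unregister job_A -> active={}
Op 9: register job_A */8 -> active={job_A:*/8}
Final interval of job_A = 8
Next fire of job_A after T=24: (24//8+1)*8 = 32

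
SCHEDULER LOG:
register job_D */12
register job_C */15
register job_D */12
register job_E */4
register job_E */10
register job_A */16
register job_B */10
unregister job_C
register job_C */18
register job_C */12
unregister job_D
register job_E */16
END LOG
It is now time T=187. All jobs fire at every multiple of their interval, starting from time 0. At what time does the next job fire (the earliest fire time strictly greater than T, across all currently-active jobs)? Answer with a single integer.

Answer: 190

Derivation:
Op 1: register job_D */12 -> active={job_D:*/12}
Op 2: register job_C */15 -> active={job_C:*/15, job_D:*/12}
Op 3: register job_D */12 -> active={job_C:*/15, job_D:*/12}
Op 4: register job_E */4 -> active={job_C:*/15, job_D:*/12, job_E:*/4}
Op 5: register job_E */10 -> active={job_C:*/15, job_D:*/12, job_E:*/10}
Op 6: register job_A */16 -> active={job_A:*/16, job_C:*/15, job_D:*/12, job_E:*/10}
Op 7: register job_B */10 -> active={job_A:*/16, job_B:*/10, job_C:*/15, job_D:*/12, job_E:*/10}
Op 8: unregister job_C -> active={job_A:*/16, job_B:*/10, job_D:*/12, job_E:*/10}
Op 9: register job_C */18 -> active={job_A:*/16, job_B:*/10, job_C:*/18, job_D:*/12, job_E:*/10}
Op 10: register job_C */12 -> active={job_A:*/16, job_B:*/10, job_C:*/12, job_D:*/12, job_E:*/10}
Op 11: unregister job_D -> active={job_A:*/16, job_B:*/10, job_C:*/12, job_E:*/10}
Op 12: register job_E */16 -> active={job_A:*/16, job_B:*/10, job_C:*/12, job_E:*/16}
  job_A: interval 16, next fire after T=187 is 192
  job_B: interval 10, next fire after T=187 is 190
  job_C: interval 12, next fire after T=187 is 192
  job_E: interval 16, next fire after T=187 is 192
Earliest fire time = 190 (job job_B)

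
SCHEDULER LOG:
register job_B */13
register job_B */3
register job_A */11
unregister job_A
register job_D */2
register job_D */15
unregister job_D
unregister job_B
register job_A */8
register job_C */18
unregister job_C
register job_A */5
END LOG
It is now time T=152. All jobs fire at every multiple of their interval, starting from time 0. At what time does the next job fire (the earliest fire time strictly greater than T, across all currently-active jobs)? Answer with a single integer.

Answer: 155

Derivation:
Op 1: register job_B */13 -> active={job_B:*/13}
Op 2: register job_B */3 -> active={job_B:*/3}
Op 3: register job_A */11 -> active={job_A:*/11, job_B:*/3}
Op 4: unregister job_A -> active={job_B:*/3}
Op 5: register job_D */2 -> active={job_B:*/3, job_D:*/2}
Op 6: register job_D */15 -> active={job_B:*/3, job_D:*/15}
Op 7: unregister job_D -> active={job_B:*/3}
Op 8: unregister job_B -> active={}
Op 9: register job_A */8 -> active={job_A:*/8}
Op 10: register job_C */18 -> active={job_A:*/8, job_C:*/18}
Op 11: unregister job_C -> active={job_A:*/8}
Op 12: register job_A */5 -> active={job_A:*/5}
  job_A: interval 5, next fire after T=152 is 155
Earliest fire time = 155 (job job_A)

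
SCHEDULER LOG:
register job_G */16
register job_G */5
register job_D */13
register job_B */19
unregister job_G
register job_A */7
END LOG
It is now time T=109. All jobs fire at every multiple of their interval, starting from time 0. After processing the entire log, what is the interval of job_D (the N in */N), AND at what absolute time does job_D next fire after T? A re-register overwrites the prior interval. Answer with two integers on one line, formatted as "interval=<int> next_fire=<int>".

Op 1: register job_G */16 -> active={job_G:*/16}
Op 2: register job_G */5 -> active={job_G:*/5}
Op 3: register job_D */13 -> active={job_D:*/13, job_G:*/5}
Op 4: register job_B */19 -> active={job_B:*/19, job_D:*/13, job_G:*/5}
Op 5: unregister job_G -> active={job_B:*/19, job_D:*/13}
Op 6: register job_A */7 -> active={job_A:*/7, job_B:*/19, job_D:*/13}
Final interval of job_D = 13
Next fire of job_D after T=109: (109//13+1)*13 = 117

Answer: interval=13 next_fire=117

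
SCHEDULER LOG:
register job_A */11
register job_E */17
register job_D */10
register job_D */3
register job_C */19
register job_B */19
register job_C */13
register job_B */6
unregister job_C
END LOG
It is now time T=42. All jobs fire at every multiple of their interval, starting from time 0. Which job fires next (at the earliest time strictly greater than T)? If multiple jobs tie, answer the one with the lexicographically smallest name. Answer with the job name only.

Answer: job_A

Derivation:
Op 1: register job_A */11 -> active={job_A:*/11}
Op 2: register job_E */17 -> active={job_A:*/11, job_E:*/17}
Op 3: register job_D */10 -> active={job_A:*/11, job_D:*/10, job_E:*/17}
Op 4: register job_D */3 -> active={job_A:*/11, job_D:*/3, job_E:*/17}
Op 5: register job_C */19 -> active={job_A:*/11, job_C:*/19, job_D:*/3, job_E:*/17}
Op 6: register job_B */19 -> active={job_A:*/11, job_B:*/19, job_C:*/19, job_D:*/3, job_E:*/17}
Op 7: register job_C */13 -> active={job_A:*/11, job_B:*/19, job_C:*/13, job_D:*/3, job_E:*/17}
Op 8: register job_B */6 -> active={job_A:*/11, job_B:*/6, job_C:*/13, job_D:*/3, job_E:*/17}
Op 9: unregister job_C -> active={job_A:*/11, job_B:*/6, job_D:*/3, job_E:*/17}
  job_A: interval 11, next fire after T=42 is 44
  job_B: interval 6, next fire after T=42 is 48
  job_D: interval 3, next fire after T=42 is 45
  job_E: interval 17, next fire after T=42 is 51
Earliest = 44, winner (lex tiebreak) = job_A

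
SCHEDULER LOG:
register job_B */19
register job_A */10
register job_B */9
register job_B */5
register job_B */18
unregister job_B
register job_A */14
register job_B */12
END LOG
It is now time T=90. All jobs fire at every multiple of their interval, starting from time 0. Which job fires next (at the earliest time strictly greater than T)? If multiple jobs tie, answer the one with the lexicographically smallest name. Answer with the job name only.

Op 1: register job_B */19 -> active={job_B:*/19}
Op 2: register job_A */10 -> active={job_A:*/10, job_B:*/19}
Op 3: register job_B */9 -> active={job_A:*/10, job_B:*/9}
Op 4: register job_B */5 -> active={job_A:*/10, job_B:*/5}
Op 5: register job_B */18 -> active={job_A:*/10, job_B:*/18}
Op 6: unregister job_B -> active={job_A:*/10}
Op 7: register job_A */14 -> active={job_A:*/14}
Op 8: register job_B */12 -> active={job_A:*/14, job_B:*/12}
  job_A: interval 14, next fire after T=90 is 98
  job_B: interval 12, next fire after T=90 is 96
Earliest = 96, winner (lex tiebreak) = job_B

Answer: job_B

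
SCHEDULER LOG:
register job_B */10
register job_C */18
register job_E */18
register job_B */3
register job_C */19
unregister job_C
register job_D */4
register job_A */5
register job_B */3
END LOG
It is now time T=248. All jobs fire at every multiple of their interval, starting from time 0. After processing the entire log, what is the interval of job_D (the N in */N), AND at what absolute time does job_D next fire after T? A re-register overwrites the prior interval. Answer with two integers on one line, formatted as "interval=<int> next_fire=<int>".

Op 1: register job_B */10 -> active={job_B:*/10}
Op 2: register job_C */18 -> active={job_B:*/10, job_C:*/18}
Op 3: register job_E */18 -> active={job_B:*/10, job_C:*/18, job_E:*/18}
Op 4: register job_B */3 -> active={job_B:*/3, job_C:*/18, job_E:*/18}
Op 5: register job_C */19 -> active={job_B:*/3, job_C:*/19, job_E:*/18}
Op 6: unregister job_C -> active={job_B:*/3, job_E:*/18}
Op 7: register job_D */4 -> active={job_B:*/3, job_D:*/4, job_E:*/18}
Op 8: register job_A */5 -> active={job_A:*/5, job_B:*/3, job_D:*/4, job_E:*/18}
Op 9: register job_B */3 -> active={job_A:*/5, job_B:*/3, job_D:*/4, job_E:*/18}
Final interval of job_D = 4
Next fire of job_D after T=248: (248//4+1)*4 = 252

Answer: interval=4 next_fire=252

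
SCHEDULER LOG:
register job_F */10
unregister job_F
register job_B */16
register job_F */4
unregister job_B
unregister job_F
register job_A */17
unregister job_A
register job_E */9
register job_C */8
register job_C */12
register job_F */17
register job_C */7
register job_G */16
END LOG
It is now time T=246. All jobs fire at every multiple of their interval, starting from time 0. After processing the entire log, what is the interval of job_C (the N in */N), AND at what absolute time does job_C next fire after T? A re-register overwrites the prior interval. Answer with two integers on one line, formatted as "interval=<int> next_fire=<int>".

Answer: interval=7 next_fire=252

Derivation:
Op 1: register job_F */10 -> active={job_F:*/10}
Op 2: unregister job_F -> active={}
Op 3: register job_B */16 -> active={job_B:*/16}
Op 4: register job_F */4 -> active={job_B:*/16, job_F:*/4}
Op 5: unregister job_B -> active={job_F:*/4}
Op 6: unregister job_F -> active={}
Op 7: register job_A */17 -> active={job_A:*/17}
Op 8: unregister job_A -> active={}
Op 9: register job_E */9 -> active={job_E:*/9}
Op 10: register job_C */8 -> active={job_C:*/8, job_E:*/9}
Op 11: register job_C */12 -> active={job_C:*/12, job_E:*/9}
Op 12: register job_F */17 -> active={job_C:*/12, job_E:*/9, job_F:*/17}
Op 13: register job_C */7 -> active={job_C:*/7, job_E:*/9, job_F:*/17}
Op 14: register job_G */16 -> active={job_C:*/7, job_E:*/9, job_F:*/17, job_G:*/16}
Final interval of job_C = 7
Next fire of job_C after T=246: (246//7+1)*7 = 252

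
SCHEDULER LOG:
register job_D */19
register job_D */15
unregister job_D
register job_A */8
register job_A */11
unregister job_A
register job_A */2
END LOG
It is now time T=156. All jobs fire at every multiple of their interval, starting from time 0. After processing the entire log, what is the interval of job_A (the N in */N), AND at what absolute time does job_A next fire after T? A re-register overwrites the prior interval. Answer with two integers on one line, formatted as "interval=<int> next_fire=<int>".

Answer: interval=2 next_fire=158

Derivation:
Op 1: register job_D */19 -> active={job_D:*/19}
Op 2: register job_D */15 -> active={job_D:*/15}
Op 3: unregister job_D -> active={}
Op 4: register job_A */8 -> active={job_A:*/8}
Op 5: register job_A */11 -> active={job_A:*/11}
Op 6: unregister job_A -> active={}
Op 7: register job_A */2 -> active={job_A:*/2}
Final interval of job_A = 2
Next fire of job_A after T=156: (156//2+1)*2 = 158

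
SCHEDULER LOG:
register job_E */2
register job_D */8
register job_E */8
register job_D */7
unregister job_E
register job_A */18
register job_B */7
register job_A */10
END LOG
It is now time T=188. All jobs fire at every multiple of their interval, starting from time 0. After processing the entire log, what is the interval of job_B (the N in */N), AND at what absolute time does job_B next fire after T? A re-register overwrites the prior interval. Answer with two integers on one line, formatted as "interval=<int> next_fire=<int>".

Answer: interval=7 next_fire=189

Derivation:
Op 1: register job_E */2 -> active={job_E:*/2}
Op 2: register job_D */8 -> active={job_D:*/8, job_E:*/2}
Op 3: register job_E */8 -> active={job_D:*/8, job_E:*/8}
Op 4: register job_D */7 -> active={job_D:*/7, job_E:*/8}
Op 5: unregister job_E -> active={job_D:*/7}
Op 6: register job_A */18 -> active={job_A:*/18, job_D:*/7}
Op 7: register job_B */7 -> active={job_A:*/18, job_B:*/7, job_D:*/7}
Op 8: register job_A */10 -> active={job_A:*/10, job_B:*/7, job_D:*/7}
Final interval of job_B = 7
Next fire of job_B after T=188: (188//7+1)*7 = 189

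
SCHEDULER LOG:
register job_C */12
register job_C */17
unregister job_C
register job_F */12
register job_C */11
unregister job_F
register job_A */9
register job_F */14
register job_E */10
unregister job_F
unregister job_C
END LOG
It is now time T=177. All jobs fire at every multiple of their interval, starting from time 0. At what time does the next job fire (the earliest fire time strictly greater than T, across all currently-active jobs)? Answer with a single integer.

Op 1: register job_C */12 -> active={job_C:*/12}
Op 2: register job_C */17 -> active={job_C:*/17}
Op 3: unregister job_C -> active={}
Op 4: register job_F */12 -> active={job_F:*/12}
Op 5: register job_C */11 -> active={job_C:*/11, job_F:*/12}
Op 6: unregister job_F -> active={job_C:*/11}
Op 7: register job_A */9 -> active={job_A:*/9, job_C:*/11}
Op 8: register job_F */14 -> active={job_A:*/9, job_C:*/11, job_F:*/14}
Op 9: register job_E */10 -> active={job_A:*/9, job_C:*/11, job_E:*/10, job_F:*/14}
Op 10: unregister job_F -> active={job_A:*/9, job_C:*/11, job_E:*/10}
Op 11: unregister job_C -> active={job_A:*/9, job_E:*/10}
  job_A: interval 9, next fire after T=177 is 180
  job_E: interval 10, next fire after T=177 is 180
Earliest fire time = 180 (job job_A)

Answer: 180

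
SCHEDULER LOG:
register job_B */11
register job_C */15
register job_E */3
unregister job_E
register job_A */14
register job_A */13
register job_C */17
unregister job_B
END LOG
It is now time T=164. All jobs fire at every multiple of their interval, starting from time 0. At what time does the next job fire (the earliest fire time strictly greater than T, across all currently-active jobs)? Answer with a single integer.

Answer: 169

Derivation:
Op 1: register job_B */11 -> active={job_B:*/11}
Op 2: register job_C */15 -> active={job_B:*/11, job_C:*/15}
Op 3: register job_E */3 -> active={job_B:*/11, job_C:*/15, job_E:*/3}
Op 4: unregister job_E -> active={job_B:*/11, job_C:*/15}
Op 5: register job_A */14 -> active={job_A:*/14, job_B:*/11, job_C:*/15}
Op 6: register job_A */13 -> active={job_A:*/13, job_B:*/11, job_C:*/15}
Op 7: register job_C */17 -> active={job_A:*/13, job_B:*/11, job_C:*/17}
Op 8: unregister job_B -> active={job_A:*/13, job_C:*/17}
  job_A: interval 13, next fire after T=164 is 169
  job_C: interval 17, next fire after T=164 is 170
Earliest fire time = 169 (job job_A)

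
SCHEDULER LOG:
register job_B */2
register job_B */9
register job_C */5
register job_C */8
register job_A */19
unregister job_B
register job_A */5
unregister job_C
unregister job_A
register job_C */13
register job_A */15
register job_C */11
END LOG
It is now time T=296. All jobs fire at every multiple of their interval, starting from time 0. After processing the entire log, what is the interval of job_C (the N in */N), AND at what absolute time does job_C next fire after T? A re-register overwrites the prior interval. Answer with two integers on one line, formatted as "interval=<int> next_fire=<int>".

Answer: interval=11 next_fire=297

Derivation:
Op 1: register job_B */2 -> active={job_B:*/2}
Op 2: register job_B */9 -> active={job_B:*/9}
Op 3: register job_C */5 -> active={job_B:*/9, job_C:*/5}
Op 4: register job_C */8 -> active={job_B:*/9, job_C:*/8}
Op 5: register job_A */19 -> active={job_A:*/19, job_B:*/9, job_C:*/8}
Op 6: unregister job_B -> active={job_A:*/19, job_C:*/8}
Op 7: register job_A */5 -> active={job_A:*/5, job_C:*/8}
Op 8: unregister job_C -> active={job_A:*/5}
Op 9: unregister job_A -> active={}
Op 10: register job_C */13 -> active={job_C:*/13}
Op 11: register job_A */15 -> active={job_A:*/15, job_C:*/13}
Op 12: register job_C */11 -> active={job_A:*/15, job_C:*/11}
Final interval of job_C = 11
Next fire of job_C after T=296: (296//11+1)*11 = 297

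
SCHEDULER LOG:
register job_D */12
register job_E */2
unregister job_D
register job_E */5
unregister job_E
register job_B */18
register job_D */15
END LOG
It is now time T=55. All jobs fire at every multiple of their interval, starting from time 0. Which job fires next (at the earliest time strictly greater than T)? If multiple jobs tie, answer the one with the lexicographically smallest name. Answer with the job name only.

Answer: job_D

Derivation:
Op 1: register job_D */12 -> active={job_D:*/12}
Op 2: register job_E */2 -> active={job_D:*/12, job_E:*/2}
Op 3: unregister job_D -> active={job_E:*/2}
Op 4: register job_E */5 -> active={job_E:*/5}
Op 5: unregister job_E -> active={}
Op 6: register job_B */18 -> active={job_B:*/18}
Op 7: register job_D */15 -> active={job_B:*/18, job_D:*/15}
  job_B: interval 18, next fire after T=55 is 72
  job_D: interval 15, next fire after T=55 is 60
Earliest = 60, winner (lex tiebreak) = job_D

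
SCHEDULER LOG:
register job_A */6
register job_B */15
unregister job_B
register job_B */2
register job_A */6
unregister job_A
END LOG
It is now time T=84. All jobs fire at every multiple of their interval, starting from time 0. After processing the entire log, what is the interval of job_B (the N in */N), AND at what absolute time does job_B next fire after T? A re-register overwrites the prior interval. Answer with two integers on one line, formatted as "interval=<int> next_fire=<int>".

Answer: interval=2 next_fire=86

Derivation:
Op 1: register job_A */6 -> active={job_A:*/6}
Op 2: register job_B */15 -> active={job_A:*/6, job_B:*/15}
Op 3: unregister job_B -> active={job_A:*/6}
Op 4: register job_B */2 -> active={job_A:*/6, job_B:*/2}
Op 5: register job_A */6 -> active={job_A:*/6, job_B:*/2}
Op 6: unregister job_A -> active={job_B:*/2}
Final interval of job_B = 2
Next fire of job_B after T=84: (84//2+1)*2 = 86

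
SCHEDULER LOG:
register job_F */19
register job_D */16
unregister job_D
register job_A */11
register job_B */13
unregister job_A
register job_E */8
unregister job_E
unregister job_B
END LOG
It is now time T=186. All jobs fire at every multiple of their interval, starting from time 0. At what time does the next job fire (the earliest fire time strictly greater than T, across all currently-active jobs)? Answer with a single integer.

Answer: 190

Derivation:
Op 1: register job_F */19 -> active={job_F:*/19}
Op 2: register job_D */16 -> active={job_D:*/16, job_F:*/19}
Op 3: unregister job_D -> active={job_F:*/19}
Op 4: register job_A */11 -> active={job_A:*/11, job_F:*/19}
Op 5: register job_B */13 -> active={job_A:*/11, job_B:*/13, job_F:*/19}
Op 6: unregister job_A -> active={job_B:*/13, job_F:*/19}
Op 7: register job_E */8 -> active={job_B:*/13, job_E:*/8, job_F:*/19}
Op 8: unregister job_E -> active={job_B:*/13, job_F:*/19}
Op 9: unregister job_B -> active={job_F:*/19}
  job_F: interval 19, next fire after T=186 is 190
Earliest fire time = 190 (job job_F)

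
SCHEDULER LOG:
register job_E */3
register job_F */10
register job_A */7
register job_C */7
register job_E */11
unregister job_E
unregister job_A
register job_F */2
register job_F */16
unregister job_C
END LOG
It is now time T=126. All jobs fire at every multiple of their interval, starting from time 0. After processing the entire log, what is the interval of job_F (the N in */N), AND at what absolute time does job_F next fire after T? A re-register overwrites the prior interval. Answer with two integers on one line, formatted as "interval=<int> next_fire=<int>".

Op 1: register job_E */3 -> active={job_E:*/3}
Op 2: register job_F */10 -> active={job_E:*/3, job_F:*/10}
Op 3: register job_A */7 -> active={job_A:*/7, job_E:*/3, job_F:*/10}
Op 4: register job_C */7 -> active={job_A:*/7, job_C:*/7, job_E:*/3, job_F:*/10}
Op 5: register job_E */11 -> active={job_A:*/7, job_C:*/7, job_E:*/11, job_F:*/10}
Op 6: unregister job_E -> active={job_A:*/7, job_C:*/7, job_F:*/10}
Op 7: unregister job_A -> active={job_C:*/7, job_F:*/10}
Op 8: register job_F */2 -> active={job_C:*/7, job_F:*/2}
Op 9: register job_F */16 -> active={job_C:*/7, job_F:*/16}
Op 10: unregister job_C -> active={job_F:*/16}
Final interval of job_F = 16
Next fire of job_F after T=126: (126//16+1)*16 = 128

Answer: interval=16 next_fire=128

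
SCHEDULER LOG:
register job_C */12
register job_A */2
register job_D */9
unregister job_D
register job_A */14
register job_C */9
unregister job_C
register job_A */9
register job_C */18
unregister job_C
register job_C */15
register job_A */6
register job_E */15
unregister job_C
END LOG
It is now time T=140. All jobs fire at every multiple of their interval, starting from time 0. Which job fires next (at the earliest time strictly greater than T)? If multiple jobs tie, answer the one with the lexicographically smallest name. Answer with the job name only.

Answer: job_A

Derivation:
Op 1: register job_C */12 -> active={job_C:*/12}
Op 2: register job_A */2 -> active={job_A:*/2, job_C:*/12}
Op 3: register job_D */9 -> active={job_A:*/2, job_C:*/12, job_D:*/9}
Op 4: unregister job_D -> active={job_A:*/2, job_C:*/12}
Op 5: register job_A */14 -> active={job_A:*/14, job_C:*/12}
Op 6: register job_C */9 -> active={job_A:*/14, job_C:*/9}
Op 7: unregister job_C -> active={job_A:*/14}
Op 8: register job_A */9 -> active={job_A:*/9}
Op 9: register job_C */18 -> active={job_A:*/9, job_C:*/18}
Op 10: unregister job_C -> active={job_A:*/9}
Op 11: register job_C */15 -> active={job_A:*/9, job_C:*/15}
Op 12: register job_A */6 -> active={job_A:*/6, job_C:*/15}
Op 13: register job_E */15 -> active={job_A:*/6, job_C:*/15, job_E:*/15}
Op 14: unregister job_C -> active={job_A:*/6, job_E:*/15}
  job_A: interval 6, next fire after T=140 is 144
  job_E: interval 15, next fire after T=140 is 150
Earliest = 144, winner (lex tiebreak) = job_A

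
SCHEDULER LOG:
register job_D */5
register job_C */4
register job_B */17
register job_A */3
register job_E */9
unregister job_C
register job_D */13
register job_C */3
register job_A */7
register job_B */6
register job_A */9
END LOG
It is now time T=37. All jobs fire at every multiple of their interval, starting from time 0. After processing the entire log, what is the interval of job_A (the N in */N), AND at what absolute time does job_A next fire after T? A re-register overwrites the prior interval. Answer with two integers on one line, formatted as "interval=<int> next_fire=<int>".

Answer: interval=9 next_fire=45

Derivation:
Op 1: register job_D */5 -> active={job_D:*/5}
Op 2: register job_C */4 -> active={job_C:*/4, job_D:*/5}
Op 3: register job_B */17 -> active={job_B:*/17, job_C:*/4, job_D:*/5}
Op 4: register job_A */3 -> active={job_A:*/3, job_B:*/17, job_C:*/4, job_D:*/5}
Op 5: register job_E */9 -> active={job_A:*/3, job_B:*/17, job_C:*/4, job_D:*/5, job_E:*/9}
Op 6: unregister job_C -> active={job_A:*/3, job_B:*/17, job_D:*/5, job_E:*/9}
Op 7: register job_D */13 -> active={job_A:*/3, job_B:*/17, job_D:*/13, job_E:*/9}
Op 8: register job_C */3 -> active={job_A:*/3, job_B:*/17, job_C:*/3, job_D:*/13, job_E:*/9}
Op 9: register job_A */7 -> active={job_A:*/7, job_B:*/17, job_C:*/3, job_D:*/13, job_E:*/9}
Op 10: register job_B */6 -> active={job_A:*/7, job_B:*/6, job_C:*/3, job_D:*/13, job_E:*/9}
Op 11: register job_A */9 -> active={job_A:*/9, job_B:*/6, job_C:*/3, job_D:*/13, job_E:*/9}
Final interval of job_A = 9
Next fire of job_A after T=37: (37//9+1)*9 = 45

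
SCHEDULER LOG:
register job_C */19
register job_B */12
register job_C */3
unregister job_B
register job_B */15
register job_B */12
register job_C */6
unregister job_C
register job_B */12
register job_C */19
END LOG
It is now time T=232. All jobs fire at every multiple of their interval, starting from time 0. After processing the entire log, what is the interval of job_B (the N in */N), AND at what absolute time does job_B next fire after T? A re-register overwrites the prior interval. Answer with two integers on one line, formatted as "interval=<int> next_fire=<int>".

Op 1: register job_C */19 -> active={job_C:*/19}
Op 2: register job_B */12 -> active={job_B:*/12, job_C:*/19}
Op 3: register job_C */3 -> active={job_B:*/12, job_C:*/3}
Op 4: unregister job_B -> active={job_C:*/3}
Op 5: register job_B */15 -> active={job_B:*/15, job_C:*/3}
Op 6: register job_B */12 -> active={job_B:*/12, job_C:*/3}
Op 7: register job_C */6 -> active={job_B:*/12, job_C:*/6}
Op 8: unregister job_C -> active={job_B:*/12}
Op 9: register job_B */12 -> active={job_B:*/12}
Op 10: register job_C */19 -> active={job_B:*/12, job_C:*/19}
Final interval of job_B = 12
Next fire of job_B after T=232: (232//12+1)*12 = 240

Answer: interval=12 next_fire=240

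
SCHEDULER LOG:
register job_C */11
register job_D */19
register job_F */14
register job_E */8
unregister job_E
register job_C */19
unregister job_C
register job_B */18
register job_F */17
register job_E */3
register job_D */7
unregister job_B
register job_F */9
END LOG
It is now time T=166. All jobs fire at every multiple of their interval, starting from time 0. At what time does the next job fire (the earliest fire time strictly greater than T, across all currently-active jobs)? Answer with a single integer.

Op 1: register job_C */11 -> active={job_C:*/11}
Op 2: register job_D */19 -> active={job_C:*/11, job_D:*/19}
Op 3: register job_F */14 -> active={job_C:*/11, job_D:*/19, job_F:*/14}
Op 4: register job_E */8 -> active={job_C:*/11, job_D:*/19, job_E:*/8, job_F:*/14}
Op 5: unregister job_E -> active={job_C:*/11, job_D:*/19, job_F:*/14}
Op 6: register job_C */19 -> active={job_C:*/19, job_D:*/19, job_F:*/14}
Op 7: unregister job_C -> active={job_D:*/19, job_F:*/14}
Op 8: register job_B */18 -> active={job_B:*/18, job_D:*/19, job_F:*/14}
Op 9: register job_F */17 -> active={job_B:*/18, job_D:*/19, job_F:*/17}
Op 10: register job_E */3 -> active={job_B:*/18, job_D:*/19, job_E:*/3, job_F:*/17}
Op 11: register job_D */7 -> active={job_B:*/18, job_D:*/7, job_E:*/3, job_F:*/17}
Op 12: unregister job_B -> active={job_D:*/7, job_E:*/3, job_F:*/17}
Op 13: register job_F */9 -> active={job_D:*/7, job_E:*/3, job_F:*/9}
  job_D: interval 7, next fire after T=166 is 168
  job_E: interval 3, next fire after T=166 is 168
  job_F: interval 9, next fire after T=166 is 171
Earliest fire time = 168 (job job_D)

Answer: 168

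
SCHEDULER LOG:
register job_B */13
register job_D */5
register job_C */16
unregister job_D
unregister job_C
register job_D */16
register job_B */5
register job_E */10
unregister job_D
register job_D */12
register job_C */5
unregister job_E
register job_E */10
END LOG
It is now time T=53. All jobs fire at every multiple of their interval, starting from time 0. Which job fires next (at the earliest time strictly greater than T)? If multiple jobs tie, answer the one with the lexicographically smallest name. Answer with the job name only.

Op 1: register job_B */13 -> active={job_B:*/13}
Op 2: register job_D */5 -> active={job_B:*/13, job_D:*/5}
Op 3: register job_C */16 -> active={job_B:*/13, job_C:*/16, job_D:*/5}
Op 4: unregister job_D -> active={job_B:*/13, job_C:*/16}
Op 5: unregister job_C -> active={job_B:*/13}
Op 6: register job_D */16 -> active={job_B:*/13, job_D:*/16}
Op 7: register job_B */5 -> active={job_B:*/5, job_D:*/16}
Op 8: register job_E */10 -> active={job_B:*/5, job_D:*/16, job_E:*/10}
Op 9: unregister job_D -> active={job_B:*/5, job_E:*/10}
Op 10: register job_D */12 -> active={job_B:*/5, job_D:*/12, job_E:*/10}
Op 11: register job_C */5 -> active={job_B:*/5, job_C:*/5, job_D:*/12, job_E:*/10}
Op 12: unregister job_E -> active={job_B:*/5, job_C:*/5, job_D:*/12}
Op 13: register job_E */10 -> active={job_B:*/5, job_C:*/5, job_D:*/12, job_E:*/10}
  job_B: interval 5, next fire after T=53 is 55
  job_C: interval 5, next fire after T=53 is 55
  job_D: interval 12, next fire after T=53 is 60
  job_E: interval 10, next fire after T=53 is 60
Earliest = 55, winner (lex tiebreak) = job_B

Answer: job_B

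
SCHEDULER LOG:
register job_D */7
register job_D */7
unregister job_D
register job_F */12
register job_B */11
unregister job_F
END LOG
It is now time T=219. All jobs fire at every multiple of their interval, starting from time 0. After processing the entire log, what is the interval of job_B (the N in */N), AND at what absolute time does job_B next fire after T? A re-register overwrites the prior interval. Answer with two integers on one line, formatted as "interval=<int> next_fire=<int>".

Answer: interval=11 next_fire=220

Derivation:
Op 1: register job_D */7 -> active={job_D:*/7}
Op 2: register job_D */7 -> active={job_D:*/7}
Op 3: unregister job_D -> active={}
Op 4: register job_F */12 -> active={job_F:*/12}
Op 5: register job_B */11 -> active={job_B:*/11, job_F:*/12}
Op 6: unregister job_F -> active={job_B:*/11}
Final interval of job_B = 11
Next fire of job_B after T=219: (219//11+1)*11 = 220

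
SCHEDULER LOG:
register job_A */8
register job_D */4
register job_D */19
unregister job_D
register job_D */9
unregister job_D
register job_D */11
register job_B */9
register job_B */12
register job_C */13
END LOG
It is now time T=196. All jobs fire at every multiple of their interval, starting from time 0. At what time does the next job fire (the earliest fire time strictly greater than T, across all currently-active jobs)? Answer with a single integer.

Op 1: register job_A */8 -> active={job_A:*/8}
Op 2: register job_D */4 -> active={job_A:*/8, job_D:*/4}
Op 3: register job_D */19 -> active={job_A:*/8, job_D:*/19}
Op 4: unregister job_D -> active={job_A:*/8}
Op 5: register job_D */9 -> active={job_A:*/8, job_D:*/9}
Op 6: unregister job_D -> active={job_A:*/8}
Op 7: register job_D */11 -> active={job_A:*/8, job_D:*/11}
Op 8: register job_B */9 -> active={job_A:*/8, job_B:*/9, job_D:*/11}
Op 9: register job_B */12 -> active={job_A:*/8, job_B:*/12, job_D:*/11}
Op 10: register job_C */13 -> active={job_A:*/8, job_B:*/12, job_C:*/13, job_D:*/11}
  job_A: interval 8, next fire after T=196 is 200
  job_B: interval 12, next fire after T=196 is 204
  job_C: interval 13, next fire after T=196 is 208
  job_D: interval 11, next fire after T=196 is 198
Earliest fire time = 198 (job job_D)

Answer: 198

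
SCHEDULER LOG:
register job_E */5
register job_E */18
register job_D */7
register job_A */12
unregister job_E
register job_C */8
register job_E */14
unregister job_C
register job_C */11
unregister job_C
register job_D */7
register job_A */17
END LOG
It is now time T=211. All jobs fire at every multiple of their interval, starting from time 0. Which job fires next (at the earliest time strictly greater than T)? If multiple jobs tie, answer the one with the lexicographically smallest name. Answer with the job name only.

Answer: job_D

Derivation:
Op 1: register job_E */5 -> active={job_E:*/5}
Op 2: register job_E */18 -> active={job_E:*/18}
Op 3: register job_D */7 -> active={job_D:*/7, job_E:*/18}
Op 4: register job_A */12 -> active={job_A:*/12, job_D:*/7, job_E:*/18}
Op 5: unregister job_E -> active={job_A:*/12, job_D:*/7}
Op 6: register job_C */8 -> active={job_A:*/12, job_C:*/8, job_D:*/7}
Op 7: register job_E */14 -> active={job_A:*/12, job_C:*/8, job_D:*/7, job_E:*/14}
Op 8: unregister job_C -> active={job_A:*/12, job_D:*/7, job_E:*/14}
Op 9: register job_C */11 -> active={job_A:*/12, job_C:*/11, job_D:*/7, job_E:*/14}
Op 10: unregister job_C -> active={job_A:*/12, job_D:*/7, job_E:*/14}
Op 11: register job_D */7 -> active={job_A:*/12, job_D:*/7, job_E:*/14}
Op 12: register job_A */17 -> active={job_A:*/17, job_D:*/7, job_E:*/14}
  job_A: interval 17, next fire after T=211 is 221
  job_D: interval 7, next fire after T=211 is 217
  job_E: interval 14, next fire after T=211 is 224
Earliest = 217, winner (lex tiebreak) = job_D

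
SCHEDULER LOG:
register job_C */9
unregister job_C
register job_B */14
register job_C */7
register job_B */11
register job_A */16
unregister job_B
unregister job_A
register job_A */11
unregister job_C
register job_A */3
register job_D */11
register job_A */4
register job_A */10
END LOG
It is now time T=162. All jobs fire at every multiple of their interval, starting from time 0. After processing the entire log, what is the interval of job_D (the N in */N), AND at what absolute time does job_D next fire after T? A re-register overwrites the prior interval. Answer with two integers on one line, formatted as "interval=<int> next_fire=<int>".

Answer: interval=11 next_fire=165

Derivation:
Op 1: register job_C */9 -> active={job_C:*/9}
Op 2: unregister job_C -> active={}
Op 3: register job_B */14 -> active={job_B:*/14}
Op 4: register job_C */7 -> active={job_B:*/14, job_C:*/7}
Op 5: register job_B */11 -> active={job_B:*/11, job_C:*/7}
Op 6: register job_A */16 -> active={job_A:*/16, job_B:*/11, job_C:*/7}
Op 7: unregister job_B -> active={job_A:*/16, job_C:*/7}
Op 8: unregister job_A -> active={job_C:*/7}
Op 9: register job_A */11 -> active={job_A:*/11, job_C:*/7}
Op 10: unregister job_C -> active={job_A:*/11}
Op 11: register job_A */3 -> active={job_A:*/3}
Op 12: register job_D */11 -> active={job_A:*/3, job_D:*/11}
Op 13: register job_A */4 -> active={job_A:*/4, job_D:*/11}
Op 14: register job_A */10 -> active={job_A:*/10, job_D:*/11}
Final interval of job_D = 11
Next fire of job_D after T=162: (162//11+1)*11 = 165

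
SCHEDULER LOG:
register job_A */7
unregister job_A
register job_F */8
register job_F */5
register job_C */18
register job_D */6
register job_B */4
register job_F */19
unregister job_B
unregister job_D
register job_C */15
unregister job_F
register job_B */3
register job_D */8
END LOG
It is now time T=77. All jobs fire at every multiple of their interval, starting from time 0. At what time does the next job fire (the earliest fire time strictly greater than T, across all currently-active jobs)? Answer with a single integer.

Answer: 78

Derivation:
Op 1: register job_A */7 -> active={job_A:*/7}
Op 2: unregister job_A -> active={}
Op 3: register job_F */8 -> active={job_F:*/8}
Op 4: register job_F */5 -> active={job_F:*/5}
Op 5: register job_C */18 -> active={job_C:*/18, job_F:*/5}
Op 6: register job_D */6 -> active={job_C:*/18, job_D:*/6, job_F:*/5}
Op 7: register job_B */4 -> active={job_B:*/4, job_C:*/18, job_D:*/6, job_F:*/5}
Op 8: register job_F */19 -> active={job_B:*/4, job_C:*/18, job_D:*/6, job_F:*/19}
Op 9: unregister job_B -> active={job_C:*/18, job_D:*/6, job_F:*/19}
Op 10: unregister job_D -> active={job_C:*/18, job_F:*/19}
Op 11: register job_C */15 -> active={job_C:*/15, job_F:*/19}
Op 12: unregister job_F -> active={job_C:*/15}
Op 13: register job_B */3 -> active={job_B:*/3, job_C:*/15}
Op 14: register job_D */8 -> active={job_B:*/3, job_C:*/15, job_D:*/8}
  job_B: interval 3, next fire after T=77 is 78
  job_C: interval 15, next fire after T=77 is 90
  job_D: interval 8, next fire after T=77 is 80
Earliest fire time = 78 (job job_B)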